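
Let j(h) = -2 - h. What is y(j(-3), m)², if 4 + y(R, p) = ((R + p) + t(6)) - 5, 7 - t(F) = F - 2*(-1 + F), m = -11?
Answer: 64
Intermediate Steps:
t(F) = 5 + F (t(F) = 7 - (F - 2*(-1 + F)) = 7 - (F + (2 - 2*F)) = 7 - (2 - F) = 7 + (-2 + F) = 5 + F)
y(R, p) = 2 + R + p (y(R, p) = -4 + (((R + p) + (5 + 6)) - 5) = -4 + (((R + p) + 11) - 5) = -4 + ((11 + R + p) - 5) = -4 + (6 + R + p) = 2 + R + p)
y(j(-3), m)² = (2 + (-2 - 1*(-3)) - 11)² = (2 + (-2 + 3) - 11)² = (2 + 1 - 11)² = (-8)² = 64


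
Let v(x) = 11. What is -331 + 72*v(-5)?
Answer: 461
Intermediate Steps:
-331 + 72*v(-5) = -331 + 72*11 = -331 + 792 = 461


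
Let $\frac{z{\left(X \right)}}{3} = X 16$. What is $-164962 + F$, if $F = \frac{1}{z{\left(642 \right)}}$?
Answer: $- \frac{5083468991}{30816} \approx -1.6496 \cdot 10^{5}$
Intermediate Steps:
$z{\left(X \right)} = 48 X$ ($z{\left(X \right)} = 3 X 16 = 3 \cdot 16 X = 48 X$)
$F = \frac{1}{30816}$ ($F = \frac{1}{48 \cdot 642} = \frac{1}{30816} \approx 3.2451 \cdot 10^{-5}$)
$-164962 + F = -164962 + \frac{1}{30816} = - \frac{5083468991}{30816}$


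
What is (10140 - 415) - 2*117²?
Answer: -17653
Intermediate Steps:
(10140 - 415) - 2*117² = 9725 - 2*13689 = 9725 - 27378 = -17653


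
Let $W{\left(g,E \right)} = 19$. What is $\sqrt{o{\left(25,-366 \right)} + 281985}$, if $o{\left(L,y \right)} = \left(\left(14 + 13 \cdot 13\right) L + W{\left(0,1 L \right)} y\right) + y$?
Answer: $2 \sqrt{69810} \approx 528.43$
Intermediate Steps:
$o{\left(L,y \right)} = 20 y + 183 L$ ($o{\left(L,y \right)} = \left(\left(14 + 13 \cdot 13\right) L + 19 y\right) + y = \left(\left(14 + 169\right) L + 19 y\right) + y = \left(183 L + 19 y\right) + y = \left(19 y + 183 L\right) + y = 20 y + 183 L$)
$\sqrt{o{\left(25,-366 \right)} + 281985} = \sqrt{\left(20 \left(-366\right) + 183 \cdot 25\right) + 281985} = \sqrt{\left(-7320 + 4575\right) + 281985} = \sqrt{-2745 + 281985} = \sqrt{279240} = 2 \sqrt{69810}$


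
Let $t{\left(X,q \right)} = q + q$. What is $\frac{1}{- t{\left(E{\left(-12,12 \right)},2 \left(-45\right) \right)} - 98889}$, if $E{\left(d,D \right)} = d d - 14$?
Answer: $- \frac{1}{98709} \approx -1.0131 \cdot 10^{-5}$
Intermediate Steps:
$E{\left(d,D \right)} = -14 + d^{2}$ ($E{\left(d,D \right)} = d^{2} - 14 = -14 + d^{2}$)
$t{\left(X,q \right)} = 2 q$
$\frac{1}{- t{\left(E{\left(-12,12 \right)},2 \left(-45\right) \right)} - 98889} = \frac{1}{- 2 \cdot 2 \left(-45\right) - 98889} = \frac{1}{- 2 \left(-90\right) - 98889} = \frac{1}{\left(-1\right) \left(-180\right) - 98889} = \frac{1}{180 - 98889} = \frac{1}{-98709} = - \frac{1}{98709}$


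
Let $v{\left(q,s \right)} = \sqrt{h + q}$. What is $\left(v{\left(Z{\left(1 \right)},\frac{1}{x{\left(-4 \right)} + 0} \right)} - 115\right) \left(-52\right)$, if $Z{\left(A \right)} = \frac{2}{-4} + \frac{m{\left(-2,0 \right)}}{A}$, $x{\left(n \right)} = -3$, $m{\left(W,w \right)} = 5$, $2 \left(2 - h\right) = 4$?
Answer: $5980 - 78 \sqrt{2} \approx 5869.7$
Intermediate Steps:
$h = 0$ ($h = 2 - 2 = 0$)
$Z{\left(A \right)} = - \frac{1}{2} + \frac{5}{A}$ ($Z{\left(A \right)} = \frac{2}{-4} + \frac{5}{A} = 2 \left(- \frac{1}{4}\right) + \frac{5}{A} = - \frac{1}{2} + \frac{5}{A}$)
$v{\left(q,s \right)} = \sqrt{q}$ ($v{\left(q,s \right)} = \sqrt{0 + q} = \sqrt{q}$)
$\left(v{\left(Z{\left(1 \right)},\frac{1}{x{\left(-4 \right)} + 0} \right)} - 115\right) \left(-52\right) = \left(\sqrt{\frac{10 - 1}{2 \cdot 1}} - 115\right) \left(-52\right) = \left(\sqrt{\frac{1}{2} \cdot 1 \left(10 - 1\right)} - 115\right) \left(-52\right) = \left(\sqrt{\frac{1}{2} \cdot 1 \cdot 9} - 115\right) \left(-52\right) = \left(\sqrt{\frac{9}{2}} - 115\right) \left(-52\right) = \left(\frac{3 \sqrt{2}}{2} - 115\right) \left(-52\right) = \left(-115 + \frac{3 \sqrt{2}}{2}\right) \left(-52\right) = 5980 - 78 \sqrt{2}$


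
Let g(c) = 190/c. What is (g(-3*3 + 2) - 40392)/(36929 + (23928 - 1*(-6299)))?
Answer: -141467/235046 ≈ -0.60187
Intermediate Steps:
(g(-3*3 + 2) - 40392)/(36929 + (23928 - 1*(-6299))) = (190/(-3*3 + 2) - 40392)/(36929 + (23928 - 1*(-6299))) = (190/(-9 + 2) - 40392)/(36929 + (23928 + 6299)) = (190/(-7) - 40392)/(36929 + 30227) = (190*(-⅐) - 40392)/67156 = (-190/7 - 40392)*(1/67156) = -282934/7*1/67156 = -141467/235046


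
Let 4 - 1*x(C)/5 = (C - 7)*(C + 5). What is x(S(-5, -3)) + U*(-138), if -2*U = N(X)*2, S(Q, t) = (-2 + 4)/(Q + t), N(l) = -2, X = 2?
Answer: -1341/16 ≈ -83.813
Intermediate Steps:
S(Q, t) = 2/(Q + t)
U = 2 (U = -(-1)*2 = -1/2*(-4) = 2)
x(C) = 20 - 5*(-7 + C)*(5 + C) (x(C) = 20 - 5*(C - 7)*(C + 5) = 20 - 5*(-7 + C)*(5 + C))
x(S(-5, -3)) + U*(-138) = (195 - 5*4/(-5 - 3)**2 + 10*(2/(-5 - 3))) + 2*(-138) = (195 - 5*(2/(-8))**2 + 10*(2/(-8))) - 276 = (195 - 5*(2*(-1/8))**2 + 10*(2*(-1/8))) - 276 = (195 - 5*(-1/4)**2 + 10*(-1/4)) - 276 = (195 - 5*1/16 - 5/2) - 276 = (195 - 5/16 - 5/2) - 276 = 3075/16 - 276 = -1341/16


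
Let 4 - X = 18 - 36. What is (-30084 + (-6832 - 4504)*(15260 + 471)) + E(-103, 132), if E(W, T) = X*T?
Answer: -178353796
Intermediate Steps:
X = 22 (X = 4 - (18 - 36) = 4 - 1*(-18) = 4 + 18 = 22)
E(W, T) = 22*T
(-30084 + (-6832 - 4504)*(15260 + 471)) + E(-103, 132) = (-30084 + (-6832 - 4504)*(15260 + 471)) + 22*132 = (-30084 - 11336*15731) + 2904 = (-30084 - 178326616) + 2904 = -178356700 + 2904 = -178353796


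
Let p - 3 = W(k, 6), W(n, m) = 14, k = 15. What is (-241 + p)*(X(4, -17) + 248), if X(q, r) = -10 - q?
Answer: -52416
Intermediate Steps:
p = 17 (p = 3 + 14 = 17)
(-241 + p)*(X(4, -17) + 248) = (-241 + 17)*((-10 - 1*4) + 248) = -224*((-10 - 4) + 248) = -224*(-14 + 248) = -224*234 = -52416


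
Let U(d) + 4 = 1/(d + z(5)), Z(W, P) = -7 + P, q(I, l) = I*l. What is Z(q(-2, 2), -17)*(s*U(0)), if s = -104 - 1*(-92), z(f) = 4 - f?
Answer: -1440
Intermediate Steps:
U(d) = -4 + 1/(-1 + d) (U(d) = -4 + 1/(d + (4 - 1*5)) = -4 + 1/(d + (4 - 5)) = -4 + 1/(d - 1) = -4 + 1/(-1 + d))
s = -12 (s = -104 + 92 = -12)
Z(q(-2, 2), -17)*(s*U(0)) = (-7 - 17)*(-12*(5 - 4*0)/(-1 + 0)) = -(-288)*(5 + 0)/(-1) = -(-288)*(-1*5) = -(-288)*(-5) = -24*60 = -1440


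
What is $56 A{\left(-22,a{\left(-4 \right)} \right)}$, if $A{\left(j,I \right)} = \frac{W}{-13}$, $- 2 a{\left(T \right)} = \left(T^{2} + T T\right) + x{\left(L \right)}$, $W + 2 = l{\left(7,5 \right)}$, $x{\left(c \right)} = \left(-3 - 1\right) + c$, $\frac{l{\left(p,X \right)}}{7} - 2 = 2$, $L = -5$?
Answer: $-112$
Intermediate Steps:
$l{\left(p,X \right)} = 28$ ($l{\left(p,X \right)} = 14 + 7 \cdot 2 = 14 + 14 = 28$)
$x{\left(c \right)} = -4 + c$
$W = 26$ ($W = -2 + 28 = 26$)
$a{\left(T \right)} = \frac{9}{2} - T^{2}$ ($a{\left(T \right)} = - \frac{\left(T^{2} + T T\right) - 9}{2} = - \frac{\left(T^{2} + T^{2}\right) - 9}{2} = - \frac{2 T^{2} - 9}{2} = - \frac{-9 + 2 T^{2}}{2} = \frac{9}{2} - T^{2}$)
$A{\left(j,I \right)} = -2$ ($A{\left(j,I \right)} = \frac{26}{-13} = 26 \left(- \frac{1}{13}\right) = -2$)
$56 A{\left(-22,a{\left(-4 \right)} \right)} = 56 \left(-2\right) = -112$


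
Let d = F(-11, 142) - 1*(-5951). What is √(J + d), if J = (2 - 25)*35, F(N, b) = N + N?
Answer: 2*√1281 ≈ 71.582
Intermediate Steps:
F(N, b) = 2*N
d = 5929 (d = 2*(-11) - 1*(-5951) = -22 + 5951 = 5929)
J = -805 (J = -23*35 = -805)
√(J + d) = √(-805 + 5929) = √5124 = 2*√1281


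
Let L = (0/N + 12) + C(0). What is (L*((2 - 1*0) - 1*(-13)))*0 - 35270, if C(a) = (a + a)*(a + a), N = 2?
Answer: -35270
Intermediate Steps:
C(a) = 4*a**2 (C(a) = (2*a)*(2*a) = 4*a**2)
L = 12 (L = (0/2 + 12) + 4*0**2 = (0*(1/2) + 12) + 4*0 = (0 + 12) + 0 = 12 + 0 = 12)
(L*((2 - 1*0) - 1*(-13)))*0 - 35270 = (12*((2 - 1*0) - 1*(-13)))*0 - 35270 = (12*((2 + 0) + 13))*0 - 35270 = (12*(2 + 13))*0 - 35270 = (12*15)*0 - 35270 = 180*0 - 35270 = 0 - 35270 = -35270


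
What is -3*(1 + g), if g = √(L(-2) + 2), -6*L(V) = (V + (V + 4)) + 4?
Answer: -3 - 2*√3 ≈ -6.4641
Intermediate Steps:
L(V) = -4/3 - V/3 (L(V) = -((V + (V + 4)) + 4)/6 = -((V + (4 + V)) + 4)/6 = -((4 + 2*V) + 4)/6 = -(8 + 2*V)/6 = -4/3 - V/3)
g = 2*√3/3 (g = √((-4/3 - ⅓*(-2)) + 2) = √((-4/3 + ⅔) + 2) = √(-⅔ + 2) = √(4/3) = 2*√3/3 ≈ 1.1547)
-3*(1 + g) = -3*(1 + 2*√3/3) = -3 - 2*√3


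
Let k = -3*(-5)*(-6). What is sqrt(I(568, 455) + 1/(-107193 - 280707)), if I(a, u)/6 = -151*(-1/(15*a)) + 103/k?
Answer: I*sqrt(5697465729206)/918030 ≈ 2.6001*I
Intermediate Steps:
k = -90 (k = 15*(-6) = -90)
I(a, u) = -103/15 + 302/(5*a) (I(a, u) = 6*(-151*(-1/(15*a)) + 103/(-90)) = 6*(-151*(-1/(15*a)) + 103*(-1/90)) = 6*(-(-151)/(15*a) - 103/90) = 6*(151/(15*a) - 103/90) = 6*(-103/90 + 151/(15*a)) = -103/15 + 302/(5*a))
sqrt(I(568, 455) + 1/(-107193 - 280707)) = sqrt((1/15)*(906 - 103*568)/568 + 1/(-107193 - 280707)) = sqrt((1/15)*(1/568)*(906 - 58504) + 1/(-387900)) = sqrt((1/15)*(1/568)*(-57598) - 1/387900) = sqrt(-28799/4260 - 1/387900) = sqrt(-93092803/13770450) = I*sqrt(5697465729206)/918030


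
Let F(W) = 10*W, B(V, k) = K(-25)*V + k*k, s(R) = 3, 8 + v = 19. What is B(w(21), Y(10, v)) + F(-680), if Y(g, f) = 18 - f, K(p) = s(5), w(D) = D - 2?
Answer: -6694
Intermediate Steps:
v = 11 (v = -8 + 19 = 11)
w(D) = -2 + D
K(p) = 3
B(V, k) = k**2 + 3*V (B(V, k) = 3*V + k*k = 3*V + k**2 = k**2 + 3*V)
B(w(21), Y(10, v)) + F(-680) = ((18 - 1*11)**2 + 3*(-2 + 21)) + 10*(-680) = ((18 - 11)**2 + 3*19) - 6800 = (7**2 + 57) - 6800 = (49 + 57) - 6800 = 106 - 6800 = -6694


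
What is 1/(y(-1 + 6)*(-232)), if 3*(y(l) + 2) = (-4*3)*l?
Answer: 1/5104 ≈ 0.00019592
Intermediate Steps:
y(l) = -2 - 4*l (y(l) = -2 + ((-4*3)*l)/3 = -2 + (-12*l)/3 = -2 - 4*l)
1/(y(-1 + 6)*(-232)) = 1/((-2 - 4*(-1 + 6))*(-232)) = 1/((-2 - 4*5)*(-232)) = 1/((-2 - 20)*(-232)) = 1/(-22*(-232)) = 1/5104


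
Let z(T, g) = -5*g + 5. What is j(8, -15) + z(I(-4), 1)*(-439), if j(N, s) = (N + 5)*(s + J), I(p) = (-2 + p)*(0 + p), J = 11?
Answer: -52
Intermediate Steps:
I(p) = p*(-2 + p) (I(p) = (-2 + p)*p = p*(-2 + p))
z(T, g) = 5 - 5*g
j(N, s) = (5 + N)*(11 + s) (j(N, s) = (N + 5)*(s + 11) = (5 + N)*(11 + s))
j(8, -15) + z(I(-4), 1)*(-439) = (55 + 5*(-15) + 11*8 + 8*(-15)) + (5 - 5*1)*(-439) = (55 - 75 + 88 - 120) + (5 - 5)*(-439) = -52 + 0*(-439) = -52 + 0 = -52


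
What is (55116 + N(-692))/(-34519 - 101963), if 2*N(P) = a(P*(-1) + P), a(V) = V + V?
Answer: -9186/22747 ≈ -0.40383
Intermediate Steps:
a(V) = 2*V
N(P) = 0 (N(P) = (2*(P*(-1) + P))/2 = (2*(-P + P))/2 = (2*0)/2 = (½)*0 = 0)
(55116 + N(-692))/(-34519 - 101963) = (55116 + 0)/(-34519 - 101963) = 55116/(-136482) = 55116*(-1/136482) = -9186/22747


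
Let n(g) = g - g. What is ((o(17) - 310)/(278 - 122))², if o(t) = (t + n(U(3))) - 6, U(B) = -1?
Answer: 529/144 ≈ 3.6736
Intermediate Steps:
n(g) = 0
o(t) = -6 + t (o(t) = (t + 0) - 6 = t - 6 = -6 + t)
((o(17) - 310)/(278 - 122))² = (((-6 + 17) - 310)/(278 - 122))² = ((11 - 310)/156)² = (-299*1/156)² = (-23/12)² = 529/144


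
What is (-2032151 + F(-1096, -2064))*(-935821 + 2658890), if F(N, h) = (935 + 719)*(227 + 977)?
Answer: -70189215715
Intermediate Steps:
F(N, h) = 1991416 (F(N, h) = 1654*1204 = 1991416)
(-2032151 + F(-1096, -2064))*(-935821 + 2658890) = (-2032151 + 1991416)*(-935821 + 2658890) = -40735*1723069 = -70189215715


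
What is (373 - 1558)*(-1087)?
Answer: 1288095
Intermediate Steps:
(373 - 1558)*(-1087) = -1185*(-1087) = 1288095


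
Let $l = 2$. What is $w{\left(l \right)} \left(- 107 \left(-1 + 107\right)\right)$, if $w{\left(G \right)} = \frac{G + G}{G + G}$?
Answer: $-11342$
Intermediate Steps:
$w{\left(G \right)} = 1$ ($w{\left(G \right)} = \frac{2 G}{2 G} = 2 G \frac{1}{2 G} = 1$)
$w{\left(l \right)} \left(- 107 \left(-1 + 107\right)\right) = 1 \left(- 107 \left(-1 + 107\right)\right) = 1 \left(\left(-107\right) 106\right) = 1 \left(-11342\right) = -11342$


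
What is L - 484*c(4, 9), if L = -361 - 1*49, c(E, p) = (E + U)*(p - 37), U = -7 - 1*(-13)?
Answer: 135110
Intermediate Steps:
U = 6 (U = -7 + 13 = 6)
c(E, p) = (-37 + p)*(6 + E) (c(E, p) = (E + 6)*(p - 37) = (6 + E)*(-37 + p) = (-37 + p)*(6 + E))
L = -410 (L = -361 - 49 = -410)
L - 484*c(4, 9) = -410 - 484*(-222 - 37*4 + 6*9 + 4*9) = -410 - 484*(-222 - 148 + 54 + 36) = -410 - 484*(-280) = -410 + 135520 = 135110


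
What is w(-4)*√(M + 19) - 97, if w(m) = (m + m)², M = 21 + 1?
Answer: -97 + 64*√41 ≈ 312.80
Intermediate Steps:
M = 22
w(m) = 4*m² (w(m) = (2*m)² = 4*m²)
w(-4)*√(M + 19) - 97 = (4*(-4)²)*√(22 + 19) - 97 = (4*16)*√41 - 97 = 64*√41 - 97 = -97 + 64*√41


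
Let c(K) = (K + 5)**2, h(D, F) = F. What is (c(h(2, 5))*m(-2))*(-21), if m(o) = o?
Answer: 4200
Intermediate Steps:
c(K) = (5 + K)**2
(c(h(2, 5))*m(-2))*(-21) = ((5 + 5)**2*(-2))*(-21) = (10**2*(-2))*(-21) = (100*(-2))*(-21) = -200*(-21) = 4200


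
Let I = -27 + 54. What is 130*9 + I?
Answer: 1197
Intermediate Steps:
I = 27
130*9 + I = 130*9 + 27 = 1170 + 27 = 1197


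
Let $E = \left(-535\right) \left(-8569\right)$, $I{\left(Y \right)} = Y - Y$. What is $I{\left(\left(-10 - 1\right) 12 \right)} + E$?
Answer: $4584415$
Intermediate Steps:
$I{\left(Y \right)} = 0$
$E = 4584415$
$I{\left(\left(-10 - 1\right) 12 \right)} + E = 0 + 4584415 = 4584415$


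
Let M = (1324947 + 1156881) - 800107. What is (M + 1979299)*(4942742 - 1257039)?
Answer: 13493432397060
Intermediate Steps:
M = 1681721 (M = 2481828 - 800107 = 1681721)
(M + 1979299)*(4942742 - 1257039) = (1681721 + 1979299)*(4942742 - 1257039) = 3661020*3685703 = 13493432397060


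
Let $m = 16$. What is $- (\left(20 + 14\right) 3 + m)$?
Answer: $-118$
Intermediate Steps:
$- (\left(20 + 14\right) 3 + m) = - (\left(20 + 14\right) 3 + 16) = - (34 \cdot 3 + 16) = - (102 + 16) = \left(-1\right) 118 = -118$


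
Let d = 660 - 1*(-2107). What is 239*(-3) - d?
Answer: -3484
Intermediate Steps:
d = 2767 (d = 660 + 2107 = 2767)
239*(-3) - d = 239*(-3) - 1*2767 = -717 - 2767 = -3484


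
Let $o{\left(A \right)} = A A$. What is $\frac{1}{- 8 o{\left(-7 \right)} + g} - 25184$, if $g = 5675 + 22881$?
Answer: $- \frac{709282175}{28164} \approx -25184.0$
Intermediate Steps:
$o{\left(A \right)} = A^{2}$
$g = 28556$
$\frac{1}{- 8 o{\left(-7 \right)} + g} - 25184 = \frac{1}{- 8 \left(-7\right)^{2} + 28556} - 25184 = \frac{1}{\left(-8\right) 49 + 28556} - 25184 = \frac{1}{-392 + 28556} - 25184 = \frac{1}{28164} - 25184 = - \frac{709282175}{28164}$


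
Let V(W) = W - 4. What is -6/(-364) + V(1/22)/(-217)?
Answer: 1077/31031 ≈ 0.034707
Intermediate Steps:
V(W) = -4 + W
-6/(-364) + V(1/22)/(-217) = -6/(-364) + (-4 + 1/22)/(-217) = -6*(-1/364) + (-4 + 1/22)*(-1/217) = 3/182 - 87/22*(-1/217) = 3/182 + 87/4774 = 1077/31031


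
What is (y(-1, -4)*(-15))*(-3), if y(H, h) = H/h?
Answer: 45/4 ≈ 11.250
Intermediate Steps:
(y(-1, -4)*(-15))*(-3) = (-1/(-4)*(-15))*(-3) = (-1*(-1/4)*(-15))*(-3) = ((1/4)*(-15))*(-3) = -15/4*(-3) = 45/4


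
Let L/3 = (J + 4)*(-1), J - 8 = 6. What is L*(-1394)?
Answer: 75276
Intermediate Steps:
J = 14 (J = 8 + 6 = 14)
L = -54 (L = 3*((14 + 4)*(-1)) = 3*(18*(-1)) = 3*(-18) = -54)
L*(-1394) = -54*(-1394) = 75276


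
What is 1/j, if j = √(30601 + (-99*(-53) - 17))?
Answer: √35831/35831 ≈ 0.0052829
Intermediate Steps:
j = √35831 (j = √(30601 + (5247 - 17)) = √(30601 + 5230) = √35831 ≈ 189.29)
1/j = 1/(√35831) = √35831/35831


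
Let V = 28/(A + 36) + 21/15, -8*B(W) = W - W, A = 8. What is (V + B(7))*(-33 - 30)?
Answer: -7056/55 ≈ -128.29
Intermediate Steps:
B(W) = 0 (B(W) = -(W - W)/8 = -1/8*0 = 0)
V = 112/55 (V = 28/(8 + 36) + 21/15 = 28/44 + 21*(1/15) = 28*(1/44) + 7/5 = 7/11 + 7/5 = 112/55 ≈ 2.0364)
(V + B(7))*(-33 - 30) = (112/55 + 0)*(-33 - 30) = (112/55)*(-63) = -7056/55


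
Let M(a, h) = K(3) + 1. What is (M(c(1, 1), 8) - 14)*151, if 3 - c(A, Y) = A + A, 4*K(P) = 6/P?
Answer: -3775/2 ≈ -1887.5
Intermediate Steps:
K(P) = 3/(2*P) (K(P) = (6/P)/4 = 3/(2*P))
c(A, Y) = 3 - 2*A (c(A, Y) = 3 - (A + A) = 3 - 2*A)
M(a, h) = 3/2 (M(a, h) = (3/2)/3 + 1 = (3/2)*(⅓) + 1 = ½ + 1 = 3/2)
(M(c(1, 1), 8) - 14)*151 = (3/2 - 14)*151 = -25/2*151 = -3775/2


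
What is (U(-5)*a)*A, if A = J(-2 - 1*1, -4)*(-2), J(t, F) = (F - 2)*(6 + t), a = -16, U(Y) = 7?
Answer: -4032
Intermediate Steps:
J(t, F) = (-2 + F)*(6 + t)
A = 36 (A = (-12 - 2*(-2 - 1*1) + 6*(-4) - 4*(-2 - 1*1))*(-2) = (-12 - 2*(-2 - 1) - 24 - 4*(-2 - 1))*(-2) = (-12 - 2*(-3) - 24 - 4*(-3))*(-2) = (-12 + 6 - 24 + 12)*(-2) = -18*(-2) = 36)
(U(-5)*a)*A = (7*(-16))*36 = -112*36 = -4032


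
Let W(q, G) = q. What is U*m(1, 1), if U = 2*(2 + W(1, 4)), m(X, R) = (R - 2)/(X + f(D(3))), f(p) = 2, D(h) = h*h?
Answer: -2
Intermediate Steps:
D(h) = h²
m(X, R) = (-2 + R)/(2 + X) (m(X, R) = (R - 2)/(X + 2) = (-2 + R)/(2 + X))
U = 6 (U = 2*(2 + 1) = 2*3 = 6)
U*m(1, 1) = 6*((-2 + 1)/(2 + 1)) = 6*(-1/3) = 6*((⅓)*(-1)) = 6*(-⅓) = -2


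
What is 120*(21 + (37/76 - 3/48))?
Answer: 97695/38 ≈ 2570.9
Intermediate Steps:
120*(21 + (37/76 - 3/48)) = 120*(21 + (37*(1/76) - 3*1/48)) = 120*(21 + (37/76 - 1/16)) = 120*(21 + 129/304) = 120*(6513/304) = 97695/38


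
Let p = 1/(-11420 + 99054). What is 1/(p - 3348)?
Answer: -87634/293398631 ≈ -0.00029869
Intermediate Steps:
p = 1/87634 ≈ 1.1411e-5
1/(p - 3348) = 1/(1/87634 - 3348) = 1/(-293398631/87634) = -87634/293398631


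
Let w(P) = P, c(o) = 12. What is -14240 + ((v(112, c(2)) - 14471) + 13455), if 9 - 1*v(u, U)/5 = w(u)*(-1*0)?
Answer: -15211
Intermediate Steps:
v(u, U) = 45 (v(u, U) = 45 - 5*u*(-1*0) = 45 - 5*u*0 = 45 - 5*0 = 45 + 0 = 45)
-14240 + ((v(112, c(2)) - 14471) + 13455) = -14240 + ((45 - 14471) + 13455) = -14240 + (-14426 + 13455) = -14240 - 971 = -15211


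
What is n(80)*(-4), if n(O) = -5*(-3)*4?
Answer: -240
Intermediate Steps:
n(O) = 60 (n(O) = 15*4 = 60)
n(80)*(-4) = 60*(-4) = -240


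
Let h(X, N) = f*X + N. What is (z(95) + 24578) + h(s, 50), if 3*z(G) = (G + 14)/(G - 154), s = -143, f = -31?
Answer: 5143688/177 ≈ 29060.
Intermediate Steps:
z(G) = (14 + G)/(3*(-154 + G)) (z(G) = ((G + 14)/(G - 154))/3 = ((14 + G)/(-154 + G))/3 = (14 + G)/(3*(-154 + G)))
h(X, N) = N - 31*X (h(X, N) = -31*X + N = N - 31*X)
(z(95) + 24578) + h(s, 50) = ((14 + 95)/(3*(-154 + 95)) + 24578) + (50 - 31*(-143)) = ((⅓)*109/(-59) + 24578) + (50 + 4433) = ((⅓)*(-1/59)*109 + 24578) + 4483 = (-109/177 + 24578) + 4483 = 4350197/177 + 4483 = 5143688/177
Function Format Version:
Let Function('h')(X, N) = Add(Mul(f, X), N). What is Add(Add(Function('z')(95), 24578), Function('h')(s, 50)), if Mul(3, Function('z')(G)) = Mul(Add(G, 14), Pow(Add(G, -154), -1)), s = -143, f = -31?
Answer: Rational(5143688, 177) ≈ 29060.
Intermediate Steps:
Function('z')(G) = Mul(Rational(1, 3), Pow(Add(-154, G), -1), Add(14, G)) (Function('z')(G) = Mul(Rational(1, 3), Mul(Add(G, 14), Pow(Add(G, -154), -1))) = Mul(Rational(1, 3), Mul(Add(14, G), Pow(Add(-154, G), -1))) = Mul(Rational(1, 3), Mul(Pow(Add(-154, G), -1), Add(14, G))) = Mul(Rational(1, 3), Pow(Add(-154, G), -1), Add(14, G)))
Function('h')(X, N) = Add(N, Mul(-31, X)) (Function('h')(X, N) = Add(Mul(-31, X), N) = Add(N, Mul(-31, X)))
Add(Add(Function('z')(95), 24578), Function('h')(s, 50)) = Add(Add(Mul(Rational(1, 3), Pow(Add(-154, 95), -1), Add(14, 95)), 24578), Add(50, Mul(-31, -143))) = Add(Add(Mul(Rational(1, 3), Pow(-59, -1), 109), 24578), Add(50, 4433)) = Add(Add(Mul(Rational(1, 3), Rational(-1, 59), 109), 24578), 4483) = Add(Add(Rational(-109, 177), 24578), 4483) = Add(Rational(4350197, 177), 4483) = Rational(5143688, 177)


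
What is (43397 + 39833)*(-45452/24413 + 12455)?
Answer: 25303456675490/24413 ≈ 1.0365e+9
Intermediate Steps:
(43397 + 39833)*(-45452/24413 + 12455) = 83230*(-45452*1/24413 + 12455) = 83230*(-45452/24413 + 12455) = 83230*(304018463/24413) = 25303456675490/24413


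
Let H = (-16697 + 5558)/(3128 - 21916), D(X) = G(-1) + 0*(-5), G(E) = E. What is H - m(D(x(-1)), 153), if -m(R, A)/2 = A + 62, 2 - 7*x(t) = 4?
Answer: 8089979/18788 ≈ 430.59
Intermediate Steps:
x(t) = -2/7 (x(t) = 2/7 - ⅐*4 = 2/7 - 4/7 = -2/7)
D(X) = -1 (D(X) = -1 + 0*(-5) = -1 + 0 = -1)
m(R, A) = -124 - 2*A (m(R, A) = -2*(A + 62) = -2*(62 + A) = -124 - 2*A)
H = 11139/18788 (H = -11139/(-18788) = -11139*(-1/18788) = 11139/18788 ≈ 0.59288)
H - m(D(x(-1)), 153) = 11139/18788 - (-124 - 2*153) = 11139/18788 - (-124 - 306) = 11139/18788 - 1*(-430) = 11139/18788 + 430 = 8089979/18788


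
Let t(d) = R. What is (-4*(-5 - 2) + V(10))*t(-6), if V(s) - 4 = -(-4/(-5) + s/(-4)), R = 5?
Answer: 337/2 ≈ 168.50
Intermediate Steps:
t(d) = 5
V(s) = 16/5 + s/4 (V(s) = 4 - (-4/(-5) + s/(-4)) = 4 - (-4*(-1/5) + s*(-1/4)) = 4 - (4/5 - s/4) = 4 + (-4/5 + s/4) = 16/5 + s/4)
(-4*(-5 - 2) + V(10))*t(-6) = (-4*(-5 - 2) + (16/5 + (1/4)*10))*5 = (-4*(-7) + (16/5 + 5/2))*5 = (28 + 57/10)*5 = (337/10)*5 = 337/2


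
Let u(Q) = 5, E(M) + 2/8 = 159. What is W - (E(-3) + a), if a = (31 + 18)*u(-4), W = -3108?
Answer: -14047/4 ≈ -3511.8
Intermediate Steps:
E(M) = 635/4 (E(M) = -¼ + 159 = 635/4)
a = 245 (a = (31 + 18)*5 = 49*5 = 245)
W - (E(-3) + a) = -3108 - (635/4 + 245) = -3108 - 1*1615/4 = -3108 - 1615/4 = -14047/4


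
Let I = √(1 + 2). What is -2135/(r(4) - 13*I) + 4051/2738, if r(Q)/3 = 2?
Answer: 12327267/429866 + 27755*√3/471 ≈ 130.74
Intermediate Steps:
r(Q) = 6 (r(Q) = 3*2 = 6)
I = √3 ≈ 1.7320
-2135/(r(4) - 13*I) + 4051/2738 = -2135/(6 - 13*√3) + 4051/2738 = 4051/2738 - 2135/(6 - 13*√3)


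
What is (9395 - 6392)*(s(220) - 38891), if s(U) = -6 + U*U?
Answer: 28537509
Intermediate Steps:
s(U) = -6 + U²
(9395 - 6392)*(s(220) - 38891) = (9395 - 6392)*((-6 + 220²) - 38891) = 3003*((-6 + 48400) - 38891) = 3003*(48394 - 38891) = 3003*9503 = 28537509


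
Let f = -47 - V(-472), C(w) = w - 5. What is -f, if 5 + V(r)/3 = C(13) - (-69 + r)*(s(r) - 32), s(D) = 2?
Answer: -48634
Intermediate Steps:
C(w) = -5 + w
V(r) = -6201 + 90*r (V(r) = -15 + 3*((-5 + 13) - (-69 + r)*(2 - 32)) = -15 + 3*(8 - (-69 + r)*(-30)) = -15 + 3*(8 - (2070 - 30*r)) = -15 + 3*(8 + (-2070 + 30*r)) = -15 + 3*(-2062 + 30*r) = -15 + (-6186 + 90*r) = -6201 + 90*r)
f = 48634 (f = -47 - (-6201 + 90*(-472)) = -47 - (-6201 - 42480) = -47 - 1*(-48681) = -47 + 48681 = 48634)
-f = -1*48634 = -48634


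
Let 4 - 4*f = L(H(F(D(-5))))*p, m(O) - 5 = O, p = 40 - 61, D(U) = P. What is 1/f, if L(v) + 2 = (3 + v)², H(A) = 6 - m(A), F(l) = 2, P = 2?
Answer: 2/23 ≈ 0.086957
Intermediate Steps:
D(U) = 2
p = -21
m(O) = 5 + O
H(A) = 1 - A (H(A) = 6 - (5 + A) = 6 + (-5 - A) = 1 - A)
L(v) = -2 + (3 + v)²
f = 23/2 (f = 1 - (-2 + (3 + (1 - 1*2))²)*(-21)/4 = 1 - (-2 + (3 + (1 - 2))²)*(-21)/4 = 1 - (-2 + (3 - 1)²)*(-21)/4 = 1 - (-2 + 2²)*(-21)/4 = 1 - (-2 + 4)*(-21)/4 = 1 - (-21)/2 = 1 - ¼*(-42) = 1 + 21/2 = 23/2 ≈ 11.500)
1/f = 1/(23/2) = 2/23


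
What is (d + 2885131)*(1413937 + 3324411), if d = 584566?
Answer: 16440631840556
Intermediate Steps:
(d + 2885131)*(1413937 + 3324411) = (584566 + 2885131)*(1413937 + 3324411) = 3469697*4738348 = 16440631840556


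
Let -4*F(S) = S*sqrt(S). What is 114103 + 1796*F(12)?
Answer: 114103 - 10776*sqrt(3) ≈ 95438.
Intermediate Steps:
F(S) = -S**(3/2)/4 (F(S) = -S*sqrt(S)/4 = -S**(3/2)/4)
114103 + 1796*F(12) = 114103 + 1796*(-6*sqrt(3)) = 114103 - 10776*sqrt(3)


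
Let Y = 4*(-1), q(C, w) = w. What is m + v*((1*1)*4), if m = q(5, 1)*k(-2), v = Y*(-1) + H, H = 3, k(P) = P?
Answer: 26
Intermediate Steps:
Y = -4
v = 7 (v = -4*(-1) + 3 = 4 + 3 = 7)
m = -2 (m = 1*(-2) = -2)
m + v*((1*1)*4) = -2 + 7*((1*1)*4) = -2 + 7*(1*4) = -2 + 7*4 = -2 + 28 = 26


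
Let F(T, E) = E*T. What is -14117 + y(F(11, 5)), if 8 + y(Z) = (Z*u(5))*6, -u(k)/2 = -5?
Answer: -10825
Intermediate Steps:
u(k) = 10 (u(k) = -2*(-5) = 10)
y(Z) = -8 + 60*Z (y(Z) = -8 + (Z*10)*6 = -8 + (10*Z)*6 = -8 + 60*Z)
-14117 + y(F(11, 5)) = -14117 + (-8 + 60*(5*11)) = -14117 + (-8 + 60*55) = -14117 + (-8 + 3300) = -14117 + 3292 = -10825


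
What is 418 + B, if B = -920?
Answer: -502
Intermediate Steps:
418 + B = 418 - 920 = -502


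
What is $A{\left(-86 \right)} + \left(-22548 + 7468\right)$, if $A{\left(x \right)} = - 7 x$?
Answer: $-14478$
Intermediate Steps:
$A{\left(-86 \right)} + \left(-22548 + 7468\right) = \left(-7\right) \left(-86\right) + \left(-22548 + 7468\right) = 602 - 15080 = -14478$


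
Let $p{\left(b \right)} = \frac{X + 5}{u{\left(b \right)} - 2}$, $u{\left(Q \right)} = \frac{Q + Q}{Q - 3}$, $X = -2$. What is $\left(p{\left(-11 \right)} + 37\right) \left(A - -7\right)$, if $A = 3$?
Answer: $300$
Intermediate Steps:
$u{\left(Q \right)} = \frac{2 Q}{-3 + Q}$
$p{\left(b \right)} = \frac{3}{-2 + \frac{2 b}{-3 + b}}$ ($p{\left(b \right)} = \frac{-2 + 5}{\frac{2 b}{-3 + b} - 2} = \frac{3}{-2 + \frac{2 b}{-3 + b}}$)
$\left(p{\left(-11 \right)} + 37\right) \left(A - -7\right) = \left(\left(- \frac{3}{2} + \frac{1}{2} \left(-11\right)\right) + 37\right) \left(3 - -7\right) = \left(\left(- \frac{3}{2} - \frac{11}{2}\right) + 37\right) \left(3 + 7\right) = \left(-7 + 37\right) 10 = 30 \cdot 10 = 300$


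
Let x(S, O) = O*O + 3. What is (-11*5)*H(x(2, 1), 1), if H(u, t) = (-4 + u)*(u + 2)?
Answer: 0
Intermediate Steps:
x(S, O) = 3 + O**2 (x(S, O) = O**2 + 3 = 3 + O**2)
H(u, t) = (-4 + u)*(2 + u)
(-11*5)*H(x(2, 1), 1) = (-11*5)*(-8 + (3 + 1**2)**2 - 2*(3 + 1**2)) = -55*(-8 + (3 + 1)**2 - 2*(3 + 1)) = -55*(-8 + 4**2 - 2*4) = -55*(-8 + 16 - 8) = -55*0 = 0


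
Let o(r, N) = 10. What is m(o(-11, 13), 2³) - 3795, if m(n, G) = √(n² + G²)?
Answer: -3795 + 2*√41 ≈ -3782.2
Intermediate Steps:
m(n, G) = √(G² + n²)
m(o(-11, 13), 2³) - 3795 = √((2³)² + 10²) - 3795 = √(8² + 100) - 3795 = √(64 + 100) - 3795 = √164 - 3795 = 2*√41 - 3795 = -3795 + 2*√41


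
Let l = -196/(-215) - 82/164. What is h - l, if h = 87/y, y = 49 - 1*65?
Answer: -20121/3440 ≈ -5.8491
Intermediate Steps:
y = -16 (y = 49 - 65 = -16)
h = -87/16 (h = 87/(-16) = 87*(-1/16) = -87/16 ≈ -5.4375)
l = 177/430 (l = -196*(-1/215) - 82*1/164 = 196/215 - 1/2 = 177/430 ≈ 0.41163)
h - l = -87/16 - 1*177/430 = -87/16 - 177/430 = -20121/3440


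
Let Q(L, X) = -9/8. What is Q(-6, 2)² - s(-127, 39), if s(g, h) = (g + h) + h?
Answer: 3217/64 ≈ 50.266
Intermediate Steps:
Q(L, X) = -9/8 (Q(L, X) = -9*⅛ = -9/8)
s(g, h) = g + 2*h
Q(-6, 2)² - s(-127, 39) = (-9/8)² - (-127 + 2*39) = 81/64 - (-127 + 78) = 81/64 - 1*(-49) = 81/64 + 49 = 3217/64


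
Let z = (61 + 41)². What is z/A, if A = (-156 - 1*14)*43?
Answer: -306/215 ≈ -1.4233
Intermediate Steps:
z = 10404 (z = 102² = 10404)
A = -7310 (A = (-156 - 14)*43 = -170*43 = -7310)
z/A = 10404/(-7310) = 10404*(-1/7310) = -306/215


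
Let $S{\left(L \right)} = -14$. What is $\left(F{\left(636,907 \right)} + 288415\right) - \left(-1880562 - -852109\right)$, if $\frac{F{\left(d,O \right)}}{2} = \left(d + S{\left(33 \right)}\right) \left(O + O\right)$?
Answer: $3573484$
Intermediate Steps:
$F{\left(d,O \right)} = 4 O \left(-14 + d\right)$ ($F{\left(d,O \right)} = 2 \left(d - 14\right) \left(O + O\right) = 2 \left(-14 + d\right) 2 O = 2 \cdot 2 O \left(-14 + d\right) = 4 O \left(-14 + d\right)$)
$\left(F{\left(636,907 \right)} + 288415\right) - \left(-1880562 - -852109\right) = \left(4 \cdot 907 \left(-14 + 636\right) + 288415\right) - \left(-1880562 - -852109\right) = \left(4 \cdot 907 \cdot 622 + 288415\right) - \left(-1880562 + 852109\right) = \left(2256616 + 288415\right) - -1028453 = 2545031 + 1028453 = 3573484$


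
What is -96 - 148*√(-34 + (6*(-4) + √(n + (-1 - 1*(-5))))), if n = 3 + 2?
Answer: -96 - 148*I*√55 ≈ -96.0 - 1097.6*I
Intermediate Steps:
n = 5
-96 - 148*√(-34 + (6*(-4) + √(n + (-1 - 1*(-5))))) = -96 - 148*√(-34 + (6*(-4) + √(5 + (-1 - 1*(-5))))) = -96 - 148*√(-34 + (-24 + √(5 + (-1 + 5)))) = -96 - 148*√(-34 + (-24 + √(5 + 4))) = -96 - 148*√(-34 + (-24 + √9)) = -96 - 148*√(-34 + (-24 + 3)) = -96 - 148*√(-34 - 21) = -96 - 148*I*√55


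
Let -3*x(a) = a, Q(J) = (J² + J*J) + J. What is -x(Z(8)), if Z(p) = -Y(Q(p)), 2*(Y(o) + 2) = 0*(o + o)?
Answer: ⅔ ≈ 0.66667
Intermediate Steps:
Q(J) = J + 2*J² (Q(J) = (J² + J²) + J = 2*J² + J = J + 2*J²)
Y(o) = -2 (Y(o) = -2 + (0*(o + o))/2 = -2 + (0*(2*o))/2 = -2 + (½)*0 = -2 + 0 = -2)
Z(p) = 2 (Z(p) = -1*(-2) = 2)
x(a) = -a/3
-x(Z(8)) = -(-1)*2/3 = -1*(-⅔) = ⅔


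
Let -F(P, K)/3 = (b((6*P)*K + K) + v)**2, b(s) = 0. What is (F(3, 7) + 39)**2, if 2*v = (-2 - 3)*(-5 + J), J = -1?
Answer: 404496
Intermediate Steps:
v = 15 (v = ((-2 - 3)*(-5 - 1))/2 = (-5*(-6))/2 = (1/2)*30 = 15)
F(P, K) = -675 (F(P, K) = -3*(0 + 15)**2 = -3*15**2 = -3*225 = -675)
(F(3, 7) + 39)**2 = (-675 + 39)**2 = (-636)**2 = 404496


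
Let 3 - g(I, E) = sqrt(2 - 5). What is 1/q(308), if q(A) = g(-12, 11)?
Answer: 1/4 + I*sqrt(3)/12 ≈ 0.25 + 0.14434*I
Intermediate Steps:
g(I, E) = 3 - I*sqrt(3) (g(I, E) = 3 - sqrt(2 - 5) = 3 - sqrt(-3) = 3 - I*sqrt(3))
q(A) = 3 - I*sqrt(3)
1/q(308) = 1/(3 - I*sqrt(3))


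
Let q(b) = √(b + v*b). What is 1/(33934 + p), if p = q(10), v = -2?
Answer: 16967/575758183 - I*√10/1151516366 ≈ 2.9469e-5 - 2.7462e-9*I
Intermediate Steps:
q(b) = √(-b) (q(b) = √(b - 2*b) = √(-b))
p = I*√10 (p = √(-1*10) = √(-10) = I*√10 ≈ 3.1623*I)
1/(33934 + p) = 1/(33934 + I*√10)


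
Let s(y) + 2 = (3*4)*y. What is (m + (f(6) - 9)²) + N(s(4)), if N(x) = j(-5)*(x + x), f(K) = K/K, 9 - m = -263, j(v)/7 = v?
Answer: -2884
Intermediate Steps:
j(v) = 7*v
m = 272 (m = 9 - 1*(-263) = 9 + 263 = 272)
f(K) = 1
s(y) = -2 + 12*y (s(y) = -2 + (3*4)*y = -2 + 12*y)
N(x) = -70*x (N(x) = (7*(-5))*(x + x) = -70*x)
(m + (f(6) - 9)²) + N(s(4)) = (272 + (1 - 9)²) - 70*(-2 + 12*4) = (272 + (-8)²) - 70*(-2 + 48) = (272 + 64) - 70*46 = 336 - 3220 = -2884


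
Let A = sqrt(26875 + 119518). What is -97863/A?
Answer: -97863*sqrt(146393)/146393 ≈ -255.78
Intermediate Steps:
A = sqrt(146393) ≈ 382.61
-97863/A = -97863*sqrt(146393)/146393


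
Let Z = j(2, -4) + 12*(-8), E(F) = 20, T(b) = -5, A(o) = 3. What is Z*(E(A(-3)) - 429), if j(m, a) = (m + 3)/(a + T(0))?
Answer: 355421/9 ≈ 39491.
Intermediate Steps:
j(m, a) = (3 + m)/(-5 + a) (j(m, a) = (m + 3)/(a - 5) = (3 + m)/(-5 + a))
Z = -869/9 (Z = (3 + 2)/(-5 - 4) + 12*(-8) = 5/(-9) - 96 = -1/9*5 - 96 = -5/9 - 96 = -869/9 ≈ -96.556)
Z*(E(A(-3)) - 429) = -869*(20 - 429)/9 = -869/9*(-409) = 355421/9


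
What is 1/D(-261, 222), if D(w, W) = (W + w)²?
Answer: 1/1521 ≈ 0.00065746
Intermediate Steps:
1/D(-261, 222) = 1/((222 - 261)²) = 1/((-39)²) = 1/1521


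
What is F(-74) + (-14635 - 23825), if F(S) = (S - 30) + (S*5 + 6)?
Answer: -38928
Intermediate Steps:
F(S) = -24 + 6*S (F(S) = (-30 + S) + (5*S + 6) = (-30 + S) + (6 + 5*S) = -24 + 6*S)
F(-74) + (-14635 - 23825) = (-24 + 6*(-74)) + (-14635 - 23825) = (-24 - 444) - 38460 = -468 - 38460 = -38928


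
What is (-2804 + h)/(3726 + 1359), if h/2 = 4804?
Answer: 756/565 ≈ 1.3381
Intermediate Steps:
h = 9608 (h = 2*4804 = 9608)
(-2804 + h)/(3726 + 1359) = (-2804 + 9608)/(3726 + 1359) = 6804/5085 = 6804*(1/5085) = 756/565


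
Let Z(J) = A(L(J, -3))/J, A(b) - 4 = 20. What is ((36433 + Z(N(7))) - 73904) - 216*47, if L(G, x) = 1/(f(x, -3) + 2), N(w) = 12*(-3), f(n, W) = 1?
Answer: -142871/3 ≈ -47624.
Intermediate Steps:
N(w) = -36
L(G, x) = ⅓ (L(G, x) = 1/(1 + 2) = 1/3 = ⅓)
A(b) = 24 (A(b) = 4 + 20 = 24)
Z(J) = 24/J
((36433 + Z(N(7))) - 73904) - 216*47 = ((36433 + 24/(-36)) - 73904) - 216*47 = ((36433 + 24*(-1/36)) - 73904) - 1*10152 = ((36433 - ⅔) - 73904) - 10152 = (109297/3 - 73904) - 10152 = -112415/3 - 10152 = -142871/3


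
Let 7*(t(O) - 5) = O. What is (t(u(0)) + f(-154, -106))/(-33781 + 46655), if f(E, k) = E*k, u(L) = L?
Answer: 16329/12874 ≈ 1.2684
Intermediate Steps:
t(O) = 5 + O/7
(t(u(0)) + f(-154, -106))/(-33781 + 46655) = ((5 + (⅐)*0) - 154*(-106))/(-33781 + 46655) = ((5 + 0) + 16324)/12874 = (5 + 16324)*(1/12874) = 16329*(1/12874) = 16329/12874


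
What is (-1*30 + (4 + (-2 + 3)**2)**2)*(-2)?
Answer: 10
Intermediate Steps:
(-1*30 + (4 + (-2 + 3)**2)**2)*(-2) = (-30 + (4 + 1**2)**2)*(-2) = (-30 + (4 + 1)**2)*(-2) = (-30 + 5**2)*(-2) = (-30 + 25)*(-2) = -5*(-2) = 10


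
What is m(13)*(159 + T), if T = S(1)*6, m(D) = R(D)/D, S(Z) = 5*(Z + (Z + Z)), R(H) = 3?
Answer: 747/13 ≈ 57.462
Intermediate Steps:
S(Z) = 15*Z (S(Z) = 5*(Z + 2*Z) = 5*(3*Z) = 15*Z)
m(D) = 3/D
T = 90 (T = (15*1)*6 = 15*6 = 90)
m(13)*(159 + T) = (3/13)*(159 + 90) = (3*(1/13))*249 = (3/13)*249 = 747/13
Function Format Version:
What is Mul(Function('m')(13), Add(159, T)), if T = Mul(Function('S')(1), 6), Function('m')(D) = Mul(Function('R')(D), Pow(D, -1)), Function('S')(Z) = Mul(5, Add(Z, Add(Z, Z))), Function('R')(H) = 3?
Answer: Rational(747, 13) ≈ 57.462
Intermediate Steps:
Function('S')(Z) = Mul(15, Z) (Function('S')(Z) = Mul(5, Add(Z, Mul(2, Z))) = Mul(5, Mul(3, Z)) = Mul(15, Z))
Function('m')(D) = Mul(3, Pow(D, -1))
T = 90 (T = Mul(Mul(15, 1), 6) = Mul(15, 6) = 90)
Mul(Function('m')(13), Add(159, T)) = Mul(Mul(3, Pow(13, -1)), Add(159, 90)) = Mul(Mul(3, Rational(1, 13)), 249) = Mul(Rational(3, 13), 249) = Rational(747, 13)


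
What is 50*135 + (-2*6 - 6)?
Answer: 6732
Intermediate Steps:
50*135 + (-2*6 - 6) = 6750 + (-12 - 6) = 6750 - 18 = 6732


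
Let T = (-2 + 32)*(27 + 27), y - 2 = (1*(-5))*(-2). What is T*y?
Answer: 19440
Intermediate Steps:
y = 12 (y = 2 + (1*(-5))*(-2) = 2 - 5*(-2) = 2 + 10 = 12)
T = 1620 (T = 30*54 = 1620)
T*y = 1620*12 = 19440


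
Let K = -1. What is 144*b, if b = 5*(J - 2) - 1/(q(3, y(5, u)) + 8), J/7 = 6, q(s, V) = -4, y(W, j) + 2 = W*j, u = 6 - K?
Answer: 28764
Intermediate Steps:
u = 7 (u = 6 - 1*(-1) = 6 + 1 = 7)
y(W, j) = -2 + W*j
J = 42 (J = 7*6 = 42)
b = 799/4 (b = 5*(42 - 2) - 1/(-4 + 8) = 5*40 - 1/4 = 200 - 1*¼ = 200 - ¼ = 799/4 ≈ 199.75)
144*b = 144*(799/4) = 28764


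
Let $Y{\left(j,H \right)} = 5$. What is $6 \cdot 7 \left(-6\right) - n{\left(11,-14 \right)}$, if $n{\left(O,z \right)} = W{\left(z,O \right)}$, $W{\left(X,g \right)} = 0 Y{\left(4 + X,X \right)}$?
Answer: $-252$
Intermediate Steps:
$W{\left(X,g \right)} = 0$ ($W{\left(X,g \right)} = 0 \cdot 5 = 0$)
$n{\left(O,z \right)} = 0$
$6 \cdot 7 \left(-6\right) - n{\left(11,-14 \right)} = 6 \cdot 7 \left(-6\right) - 0 = 42 \left(-6\right) + 0 = -252 + 0 = -252$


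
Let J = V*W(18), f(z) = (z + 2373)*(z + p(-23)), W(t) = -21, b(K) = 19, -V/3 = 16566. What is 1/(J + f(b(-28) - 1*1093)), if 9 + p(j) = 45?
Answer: -1/304704 ≈ -3.2819e-6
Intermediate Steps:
V = -49698 (V = -3*16566 = -49698)
p(j) = 36 (p(j) = -9 + 45 = 36)
f(z) = (36 + z)*(2373 + z) (f(z) = (z + 2373)*(z + 36) = (2373 + z)*(36 + z) = (36 + z)*(2373 + z))
J = 1043658 (J = -49698*(-21) = 1043658)
1/(J + f(b(-28) - 1*1093)) = 1/(1043658 + (85428 + (19 - 1*1093)² + 2409*(19 - 1*1093))) = 1/(1043658 + (85428 + (19 - 1093)² + 2409*(19 - 1093))) = 1/(1043658 + (85428 + (-1074)² + 2409*(-1074))) = 1/(1043658 + (85428 + 1153476 - 2587266)) = 1/(1043658 - 1348362) = 1/(-304704) = -1/304704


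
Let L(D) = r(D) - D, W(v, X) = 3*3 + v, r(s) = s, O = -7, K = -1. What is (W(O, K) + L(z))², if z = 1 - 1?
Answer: 4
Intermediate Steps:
W(v, X) = 9 + v
z = 0
L(D) = 0 (L(D) = D - D = 0)
(W(O, K) + L(z))² = ((9 - 7) + 0)² = (2 + 0)² = 2² = 4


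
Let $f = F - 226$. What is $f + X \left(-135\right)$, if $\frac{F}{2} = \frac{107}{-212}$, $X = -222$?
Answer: $\frac{3152757}{106} \approx 29743.0$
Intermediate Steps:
$F = - \frac{107}{106}$ ($F = 2 \frac{107}{-212} = 2 \cdot 107 \left(- \frac{1}{212}\right) = 2 \left(- \frac{107}{212}\right) = - \frac{107}{106} \approx -1.0094$)
$f = - \frac{24063}{106}$ ($f = - \frac{107}{106} - 226 = - \frac{24063}{106} \approx -227.01$)
$f + X \left(-135\right) = - \frac{24063}{106} - -29970 = - \frac{24063}{106} + 29970 = \frac{3152757}{106}$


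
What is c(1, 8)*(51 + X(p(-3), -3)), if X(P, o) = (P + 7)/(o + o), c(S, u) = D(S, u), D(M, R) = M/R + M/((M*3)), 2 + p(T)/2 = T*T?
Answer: 1045/48 ≈ 21.771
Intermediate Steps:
p(T) = -4 + 2*T² (p(T) = -4 + 2*(T*T) = -4 + 2*T²)
D(M, R) = ⅓ + M/R (D(M, R) = M/R + M/((3*M)) = M/R + M*(1/(3*M)) = M/R + ⅓ = ⅓ + M/R)
c(S, u) = (S + u/3)/u
X(P, o) = (7 + P)/(2*o) (X(P, o) = (7 + P)/((2*o)) = (7 + P)*(1/(2*o)) = (7 + P)/(2*o))
c(1, 8)*(51 + X(p(-3), -3)) = ((1 + (⅓)*8)/8)*(51 + (½)*(7 + (-4 + 2*(-3)²))/(-3)) = ((1 + 8/3)/8)*(51 + (½)*(-⅓)*(7 + (-4 + 2*9))) = ((⅛)*(11/3))*(51 + (½)*(-⅓)*(7 + (-4 + 18))) = 11*(51 + (½)*(-⅓)*(7 + 14))/24 = 11*(51 + (½)*(-⅓)*21)/24 = 11*(51 - 7/2)/24 = (11/24)*(95/2) = 1045/48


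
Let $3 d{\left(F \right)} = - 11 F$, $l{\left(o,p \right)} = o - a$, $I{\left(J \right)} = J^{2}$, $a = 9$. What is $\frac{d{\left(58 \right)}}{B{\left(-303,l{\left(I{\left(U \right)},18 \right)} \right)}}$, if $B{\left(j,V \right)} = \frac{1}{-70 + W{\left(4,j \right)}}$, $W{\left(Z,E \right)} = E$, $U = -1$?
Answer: $\frac{237974}{3} \approx 79325.0$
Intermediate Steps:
$l{\left(o,p \right)} = -9 + o$ ($l{\left(o,p \right)} = o - 9 = -9 + o$)
$d{\left(F \right)} = - \frac{11 F}{3}$ ($d{\left(F \right)} = \frac{\left(-11\right) F}{3} = - \frac{11 F}{3}$)
$B{\left(j,V \right)} = \frac{1}{-70 + j}$
$\frac{d{\left(58 \right)}}{B{\left(-303,l{\left(I{\left(U \right)},18 \right)} \right)}} = \frac{\left(- \frac{11}{3}\right) 58}{\frac{1}{-70 - 303}} = - \frac{638}{3 \frac{1}{-373}} = - \frac{638}{3 \left(- \frac{1}{373}\right)} = \left(- \frac{638}{3}\right) \left(-373\right) = \frac{237974}{3}$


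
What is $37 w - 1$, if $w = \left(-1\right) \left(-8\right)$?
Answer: $295$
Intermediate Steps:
$w = 8$
$37 w - 1 = 37 \cdot 8 - 1 = 296 - 1 = 295$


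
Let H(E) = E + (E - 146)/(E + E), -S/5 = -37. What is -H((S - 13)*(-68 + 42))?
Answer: 19996475/4472 ≈ 4471.5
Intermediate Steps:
S = 185 (S = -5*(-37) = 185)
H(E) = E + (-146 + E)/(2*E) (H(E) = E + (-146 + E)/((2*E)) = E + (-146 + E)*(1/(2*E)) = E + (-146 + E)/(2*E))
-H((S - 13)*(-68 + 42)) = -(½ + (185 - 13)*(-68 + 42) - 73*1/((-68 + 42)*(185 - 13))) = -(½ + 172*(-26) - 73/(172*(-26))) = -(½ - 4472 - 73/(-4472)) = -(½ - 4472 - 73*(-1/4472)) = -(½ - 4472 + 73/4472) = -1*(-19996475/4472) = 19996475/4472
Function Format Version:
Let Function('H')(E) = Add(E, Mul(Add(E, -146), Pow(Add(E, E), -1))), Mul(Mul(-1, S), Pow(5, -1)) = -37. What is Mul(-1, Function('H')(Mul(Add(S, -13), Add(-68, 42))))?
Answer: Rational(19996475, 4472) ≈ 4471.5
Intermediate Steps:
S = 185 (S = Mul(-5, -37) = 185)
Function('H')(E) = Add(E, Mul(Rational(1, 2), Pow(E, -1), Add(-146, E))) (Function('H')(E) = Add(E, Mul(Add(-146, E), Pow(Mul(2, E), -1))) = Add(E, Mul(Add(-146, E), Mul(Rational(1, 2), Pow(E, -1)))) = Add(E, Mul(Rational(1, 2), Pow(E, -1), Add(-146, E))))
Mul(-1, Function('H')(Mul(Add(S, -13), Add(-68, 42)))) = Mul(-1, Add(Rational(1, 2), Mul(Add(185, -13), Add(-68, 42)), Mul(-73, Pow(Mul(Add(185, -13), Add(-68, 42)), -1)))) = Mul(-1, Add(Rational(1, 2), Mul(172, -26), Mul(-73, Pow(Mul(172, -26), -1)))) = Mul(-1, Add(Rational(1, 2), -4472, Mul(-73, Pow(-4472, -1)))) = Mul(-1, Add(Rational(1, 2), -4472, Mul(-73, Rational(-1, 4472)))) = Mul(-1, Add(Rational(1, 2), -4472, Rational(73, 4472))) = Mul(-1, Rational(-19996475, 4472)) = Rational(19996475, 4472)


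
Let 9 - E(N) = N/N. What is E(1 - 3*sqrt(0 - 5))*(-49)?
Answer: -392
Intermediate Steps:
E(N) = 8 (E(N) = 9 - N/N = 9 - 1*1 = 9 - 1 = 8)
E(1 - 3*sqrt(0 - 5))*(-49) = 8*(-49) = -392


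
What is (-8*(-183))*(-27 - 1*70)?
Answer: -142008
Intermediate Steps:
(-8*(-183))*(-27 - 1*70) = 1464*(-27 - 70) = 1464*(-97) = -142008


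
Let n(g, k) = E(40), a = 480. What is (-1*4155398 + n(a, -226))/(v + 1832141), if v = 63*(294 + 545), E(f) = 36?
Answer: -2077681/942499 ≈ -2.2044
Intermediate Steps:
n(g, k) = 36
v = 52857 (v = 63*839 = 52857)
(-1*4155398 + n(a, -226))/(v + 1832141) = (-1*4155398 + 36)/(52857 + 1832141) = (-4155398 + 36)/1884998 = -4155362*1/1884998 = -2077681/942499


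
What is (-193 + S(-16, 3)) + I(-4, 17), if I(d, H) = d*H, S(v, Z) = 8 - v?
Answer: -237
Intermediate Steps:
I(d, H) = H*d
(-193 + S(-16, 3)) + I(-4, 17) = (-193 + (8 - 1*(-16))) + 17*(-4) = (-193 + (8 + 16)) - 68 = (-193 + 24) - 68 = -169 - 68 = -237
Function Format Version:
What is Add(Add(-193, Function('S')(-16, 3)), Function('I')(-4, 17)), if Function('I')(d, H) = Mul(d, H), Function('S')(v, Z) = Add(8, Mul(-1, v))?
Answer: -237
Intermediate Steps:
Function('I')(d, H) = Mul(H, d)
Add(Add(-193, Function('S')(-16, 3)), Function('I')(-4, 17)) = Add(Add(-193, Add(8, Mul(-1, -16))), Mul(17, -4)) = Add(Add(-193, Add(8, 16)), -68) = Add(Add(-193, 24), -68) = Add(-169, -68) = -237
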